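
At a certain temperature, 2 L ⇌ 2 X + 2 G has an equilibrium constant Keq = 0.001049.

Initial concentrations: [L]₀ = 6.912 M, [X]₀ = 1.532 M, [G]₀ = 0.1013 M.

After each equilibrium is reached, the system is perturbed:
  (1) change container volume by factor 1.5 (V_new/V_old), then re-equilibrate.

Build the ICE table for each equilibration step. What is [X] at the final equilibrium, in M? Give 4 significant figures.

[X]_eq = 1.089 M

Q₀ = 5.0411e-04 vs Keq = 0.001049 ⇒ Q<K, forward
Step 1:
                  L         X         G
  init        6.912     1.532    0.1013
  Δ        -0.04026   0.04026   0.04026
  eq          6.872     1.572    0.1416
  solve Keq expr → x = 0.02013; check Q = 0.001049
Then change container volume by factor 1.5 (V_new/V_old).
Step 2:
                  L         X         G
  init        4.581     1.048   0.09437
  Δ        -0.04069   0.04069   0.04069
  eq           4.54     1.089    0.1351
  solve Keq expr → x = 0.02034; check Q = 0.001049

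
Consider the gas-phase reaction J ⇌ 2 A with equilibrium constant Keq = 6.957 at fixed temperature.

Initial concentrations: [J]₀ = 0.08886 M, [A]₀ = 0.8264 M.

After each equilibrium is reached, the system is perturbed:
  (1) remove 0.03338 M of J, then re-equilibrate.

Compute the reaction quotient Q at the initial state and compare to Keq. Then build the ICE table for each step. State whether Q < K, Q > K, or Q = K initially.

Q₀ = 7.686 vs Keq = 6.957 ⇒ Q>K, reverse
Step 1:
                  J         A
  I         0.08886    0.8264
  C        0.006324  -0.01265
  E         0.09518    0.8138
  solve Keq expr → x = -0.006324; check Q = 6.957
Then remove 0.03338 M of J.
Step 2:
                  J         A
  I          0.0618    0.8138
  C         0.02295  -0.04589
  E         0.08475    0.7679
  solve Keq expr → x = -0.02295; check Q = 6.957

Q₀ = 7.686; Q > K (proceeds reverse)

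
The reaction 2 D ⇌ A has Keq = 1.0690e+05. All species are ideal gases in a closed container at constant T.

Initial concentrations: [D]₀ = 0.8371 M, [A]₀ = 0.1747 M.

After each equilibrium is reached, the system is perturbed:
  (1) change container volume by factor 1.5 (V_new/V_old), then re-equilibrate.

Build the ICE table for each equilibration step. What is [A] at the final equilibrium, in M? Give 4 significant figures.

Q₀ = 0.2493 vs Keq = 1.0690e+05 ⇒ Q<K, forward
Step 1:
                  D         A
  Initial    0.8371    0.1747
  Change    -0.8347    0.4174
  Equil    0.002353    0.5921
  solve Keq expr → x = 0.4174; check Q = 1.0690e+05
Then change container volume by factor 1.5 (V_new/V_old).
Step 2:
                  D         A
  Initial  0.001569    0.3947
  Change  3.5218e-04 -1.7609e-04
  Equil    0.001921    0.3945
  solve Keq expr → x = -1.7609e-04; check Q = 1.0690e+05

[A]_eq = 0.3945 M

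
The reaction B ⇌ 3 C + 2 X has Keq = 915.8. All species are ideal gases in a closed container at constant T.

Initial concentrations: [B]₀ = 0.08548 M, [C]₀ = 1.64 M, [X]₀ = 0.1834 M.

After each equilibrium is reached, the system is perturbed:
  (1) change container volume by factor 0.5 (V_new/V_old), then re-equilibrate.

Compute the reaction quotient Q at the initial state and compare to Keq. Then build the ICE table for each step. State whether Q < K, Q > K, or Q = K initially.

Q₀ = 1.736; Q < K (proceeds forward)

Q₀ = 1.736 vs Keq = 915.8 ⇒ Q<K, forward
Step 1:
                    B           C           X
  Initial     0.08548        1.64      0.1834
  Change     -0.08456      0.2537      0.1691
  Equil    9.2146e-04       1.894      0.3525
  solve Keq expr → x = 0.08456; check Q = 915.8
Then change container volume by factor 0.5 (V_new/V_old).
Step 2:
                    B           C           X
  Initial    0.001843       3.787       0.705
  Change      0.02262    -0.06785    -0.04524
  Equil       0.02446       3.719      0.6598
  solve Keq expr → x = -0.02262; check Q = 915.8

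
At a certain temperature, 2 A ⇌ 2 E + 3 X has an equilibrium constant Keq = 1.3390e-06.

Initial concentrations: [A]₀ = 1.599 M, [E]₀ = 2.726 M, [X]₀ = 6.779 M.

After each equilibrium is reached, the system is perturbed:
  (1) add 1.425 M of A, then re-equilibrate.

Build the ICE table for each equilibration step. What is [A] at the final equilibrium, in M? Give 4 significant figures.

Q₀ = 905.4 vs Keq = 1.3390e-06 ⇒ Q>K, reverse
Step 1:
                    A           E           X
  Initial       1.599       2.726       6.779
  Change        2.725      -2.725      -4.087
  Equil         4.324    0.001133       2.692
  solve Keq expr → x = -1.362; check Q = 1.3390e-06
Then add 1.425 M of A.
Step 2:
                    A           E           X
  Initial       5.749    0.001133       2.692
  Change  -3.7283e-04  3.7283e-04  5.5924e-04
  Equil         5.748    0.001506       2.692
  solve Keq expr → x = 1.8641e-04; check Q = 1.3390e-06

[A]_eq = 5.748 M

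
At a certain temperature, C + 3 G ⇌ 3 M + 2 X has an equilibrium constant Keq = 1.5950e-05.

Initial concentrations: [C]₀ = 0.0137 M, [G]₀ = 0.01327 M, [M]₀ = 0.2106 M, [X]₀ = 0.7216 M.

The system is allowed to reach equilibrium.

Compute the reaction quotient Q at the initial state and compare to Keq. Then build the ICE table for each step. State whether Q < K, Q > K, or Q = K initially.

Q₀ = 1.5193e+05; Q > K (proceeds reverse)

Q₀ = 1.5193e+05 vs Keq = 1.5950e-05 ⇒ Q>K, reverse
Step 1:
                    C           G           M           X
  init         0.0137     0.01327      0.2106      0.7216
  Δ           0.06905      0.2071     -0.2071     -0.1381
  eq          0.08275      0.2204    0.003462      0.5835
  solve Keq expr → x = -0.06905; check Q = 1.5950e-05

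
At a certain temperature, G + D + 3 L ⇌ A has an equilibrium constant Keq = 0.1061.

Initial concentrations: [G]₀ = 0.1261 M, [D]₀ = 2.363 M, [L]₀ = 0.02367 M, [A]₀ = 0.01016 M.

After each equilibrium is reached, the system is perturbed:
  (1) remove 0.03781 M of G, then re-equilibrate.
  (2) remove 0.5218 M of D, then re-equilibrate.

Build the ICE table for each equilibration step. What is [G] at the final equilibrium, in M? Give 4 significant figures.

[G]_eq = 0.09845 M

Q₀ = 2571 vs Keq = 0.1061 ⇒ Q>K, reverse
Step 1:
                   G          D          L          A
  init        0.1261      2.363    0.02367    0.01016
  Δ          0.01015    0.01015    0.03046   -0.01015
  eq          0.1363      2.373    0.05413 5.4425e-06
  solve Keq expr → x = -0.01015; check Q = 0.1061
Then remove 0.03781 M of G.
Step 2:
                   G          D          L          A
  init       0.09844      2.373    0.05413 5.4425e-06
  Δ       1.5092e-06 1.5092e-06 4.5276e-06 -1.5092e-06
  eq         0.09845      2.373    0.05414 3.9332e-06
  solve Keq expr → x = -1.5092e-06; check Q = 0.1061
Then remove 0.5218 M of D.
Step 3:
                   G          D          L          A
  init       0.09845      1.851    0.05414 3.9332e-06
  Δ       8.6436e-07 8.6436e-07 2.5931e-06 -8.6436e-07
  eq         0.09845      1.851    0.05414 3.0689e-06
  solve Keq expr → x = -8.6436e-07; check Q = 0.1061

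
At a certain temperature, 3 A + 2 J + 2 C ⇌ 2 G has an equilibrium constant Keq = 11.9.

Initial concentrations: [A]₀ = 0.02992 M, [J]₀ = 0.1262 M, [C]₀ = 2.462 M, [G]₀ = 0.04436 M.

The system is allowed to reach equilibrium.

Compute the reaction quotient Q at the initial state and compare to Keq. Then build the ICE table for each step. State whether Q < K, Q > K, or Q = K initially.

Q₀ = 761 vs Keq = 11.9 ⇒ Q>K, reverse
Step 1:
                   A          J          C          G
  init       0.02992     0.1262      2.462    0.04436
  Δ          0.03486    0.02324    0.02324   -0.02324
  eq         0.06478     0.1494      2.485    0.02112
  solve Keq expr → x = -0.01162; check Q = 11.9

Q₀ = 761; Q > K (proceeds reverse)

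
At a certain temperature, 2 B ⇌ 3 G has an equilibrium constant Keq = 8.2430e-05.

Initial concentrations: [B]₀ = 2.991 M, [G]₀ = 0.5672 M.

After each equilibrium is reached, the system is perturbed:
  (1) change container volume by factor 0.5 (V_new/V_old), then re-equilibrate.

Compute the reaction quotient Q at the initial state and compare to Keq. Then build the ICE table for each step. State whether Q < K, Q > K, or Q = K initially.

Q₀ = 0.0204; Q > K (proceeds reverse)

Q₀ = 0.0204 vs Keq = 8.2430e-05 ⇒ Q>K, reverse
Step 1:
                    B           G
  I             2.991      0.5672
  C            0.3138     -0.4706
  E             3.305     0.09656
  solve Keq expr → x = -0.1569; check Q = 8.2430e-05
Then change container volume by factor 0.5 (V_new/V_old).
Step 2:
                    B           G
  I              6.61      0.1931
  C           0.02629    -0.03943
  E             6.636      0.1537
  solve Keq expr → x = -0.01314; check Q = 8.2430e-05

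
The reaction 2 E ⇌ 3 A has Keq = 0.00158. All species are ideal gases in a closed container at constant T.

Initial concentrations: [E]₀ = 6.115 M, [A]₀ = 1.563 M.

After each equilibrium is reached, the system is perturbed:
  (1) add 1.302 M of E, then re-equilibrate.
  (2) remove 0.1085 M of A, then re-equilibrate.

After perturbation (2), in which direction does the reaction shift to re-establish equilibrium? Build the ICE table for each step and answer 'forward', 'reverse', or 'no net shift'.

Direction: forward

Q₀ = 0.1021 vs Keq = 0.00158 ⇒ Q>K, reverse
Step 1:
                  E         A
  Initial     6.115     1.563
  Change     0.7612    -1.142
  Equil       6.876    0.4212
  solve Keq expr → x = -0.3806; check Q = 0.00158
Then add 1.302 M of E.
Step 2:
                  E         A
  Initial     8.178    0.4212
  Change   -0.03355   0.05032
  Equil       8.145    0.4715
  solve Keq expr → x = 0.01677; check Q = 0.00158
Then remove 0.1085 M of A.
Step 3:
                  E         A
  Initial     8.145     0.363
  Change   -0.07052    0.1058
  Equil       8.074    0.4688
  solve Keq expr → x = 0.03526; check Q = 0.00158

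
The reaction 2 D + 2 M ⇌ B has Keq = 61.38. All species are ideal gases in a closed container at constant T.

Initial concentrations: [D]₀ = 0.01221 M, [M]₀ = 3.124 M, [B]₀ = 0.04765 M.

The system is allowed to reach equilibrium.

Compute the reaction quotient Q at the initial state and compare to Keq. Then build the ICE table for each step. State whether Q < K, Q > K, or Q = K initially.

Q₀ = 32.75 vs Keq = 61.38 ⇒ Q<K, forward
Step 1:
                  D         M         B
  I         0.01221     3.124   0.04765
  C       -0.003136 -0.003136  0.001568
  E        0.009074     3.121   0.04922
  solve Keq expr → x = 0.001568; check Q = 61.38

Q₀ = 32.75; Q < K (proceeds forward)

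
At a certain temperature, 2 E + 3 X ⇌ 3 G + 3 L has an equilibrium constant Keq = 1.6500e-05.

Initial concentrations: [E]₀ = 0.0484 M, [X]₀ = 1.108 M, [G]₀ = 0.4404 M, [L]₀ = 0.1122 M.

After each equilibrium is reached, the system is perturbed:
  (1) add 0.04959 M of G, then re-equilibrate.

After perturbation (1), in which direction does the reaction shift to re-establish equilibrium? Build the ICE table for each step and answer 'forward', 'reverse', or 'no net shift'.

Q₀ = 0.03786 vs Keq = 1.6500e-05 ⇒ Q>K, reverse
Step 1:
                  E         X         G         L
  init       0.0484     1.108    0.4404    0.1122
  Δ         0.06139   0.09209  -0.09209  -0.09209
  eq         0.1098       1.2    0.3483   0.02011
  solve Keq expr → x = -0.0307; check Q = 1.6500e-05
Then add 0.04959 M of G.
Step 2:
                  E         X         G         L
  init       0.1098       1.2    0.3979   0.02011
  Δ        0.001478  0.002216 -0.002216 -0.002216
  eq         0.1113     1.202    0.3957    0.0179
  solve Keq expr → x = -7.3881e-04; check Q = 1.6500e-05

Direction: reverse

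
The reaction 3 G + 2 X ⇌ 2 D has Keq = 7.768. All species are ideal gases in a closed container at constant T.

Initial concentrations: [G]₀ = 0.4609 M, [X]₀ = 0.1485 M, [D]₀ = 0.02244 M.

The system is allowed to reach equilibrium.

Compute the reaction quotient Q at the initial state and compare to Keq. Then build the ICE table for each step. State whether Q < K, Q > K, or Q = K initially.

Q₀ = 0.2332; Q < K (proceeds forward)

Q₀ = 0.2332 vs Keq = 7.768 ⇒ Q<K, forward
Step 1:
                  G         X         D
  I          0.4609    0.1485   0.02244
  C        -0.07019  -0.04679   0.04679
  E          0.3907    0.1017   0.06923
  solve Keq expr → x = 0.0234; check Q = 7.768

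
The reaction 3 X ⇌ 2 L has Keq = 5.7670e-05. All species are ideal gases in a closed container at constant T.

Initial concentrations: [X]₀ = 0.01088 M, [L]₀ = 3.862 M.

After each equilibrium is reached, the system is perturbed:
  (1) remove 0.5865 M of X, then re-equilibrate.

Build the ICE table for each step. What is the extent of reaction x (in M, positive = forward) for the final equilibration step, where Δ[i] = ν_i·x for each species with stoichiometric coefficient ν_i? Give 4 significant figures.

Q₀ = 1.1581e+07 vs Keq = 5.7670e-05 ⇒ Q>K, reverse
Step 1:
                   X          L
  init       0.01088      3.862
  Δ             5.64      -3.76
  eq           5.651      0.102
  solve Keq expr → x = -1.88; check Q = 5.7670e-05
Then remove 0.5865 M of X.
Step 2:
                   X          L
  init         5.064      0.102
  Δ          0.02233   -0.01489
  eq           5.087    0.08712
  solve Keq expr → x = -0.007444; check Q = 5.7670e-05

x = -0.007444 M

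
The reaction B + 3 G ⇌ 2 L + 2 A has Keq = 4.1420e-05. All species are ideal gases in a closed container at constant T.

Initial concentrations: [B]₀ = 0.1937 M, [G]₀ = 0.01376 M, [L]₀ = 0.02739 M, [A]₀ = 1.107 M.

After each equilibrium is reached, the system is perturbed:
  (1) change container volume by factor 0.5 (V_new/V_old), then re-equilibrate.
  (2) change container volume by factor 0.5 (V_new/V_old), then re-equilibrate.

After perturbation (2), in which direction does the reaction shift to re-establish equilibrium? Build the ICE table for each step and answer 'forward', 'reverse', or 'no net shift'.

Direction: no net shift

Q₀ = 1822 vs Keq = 4.1420e-05 ⇒ Q>K, reverse
Step 1:
                  B         G         L         A
  Initial    0.1937   0.01376   0.02739     1.107
  Change    0.01368   0.04103  -0.02736  -0.02736
  Equil      0.2074   0.05479 3.4817e-05      1.08
  solve Keq expr → x = -0.01368; check Q = 4.1420e-05
Then change container volume by factor 0.5 (V_new/V_old).
Step 2:
                  B         G         L         A
  Initial    0.4148    0.1096 6.9634e-05     2.159
  Change          0         0         0         0
  Equil      0.4148    0.1096 6.9634e-05     2.159
  solve Keq expr → x = 0; check Q = 4.1420e-05
Then change container volume by factor 0.5 (V_new/V_old).
Step 3:
                  B         G         L         A
  Initial    0.8295    0.2192 1.3927e-04     4.319
  Change          0         0         0         0
  Equil      0.8295    0.2192 1.3927e-04     4.319
  solve Keq expr → x = 0; check Q = 4.1420e-05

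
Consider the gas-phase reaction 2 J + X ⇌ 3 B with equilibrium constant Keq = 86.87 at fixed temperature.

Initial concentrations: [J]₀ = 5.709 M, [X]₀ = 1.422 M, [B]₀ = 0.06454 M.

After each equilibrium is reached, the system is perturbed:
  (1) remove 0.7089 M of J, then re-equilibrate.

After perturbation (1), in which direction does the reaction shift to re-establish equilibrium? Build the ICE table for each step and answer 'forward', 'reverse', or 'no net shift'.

Direction: reverse

Q₀ = 5.8005e-06 vs Keq = 86.87 ⇒ Q<K, forward
Step 1:
                  J         X         B
  Initial     5.709     1.422   0.06454
  Change     -2.675    -1.337     4.012
  Equil       3.034   0.08469     4.076
  solve Keq expr → x = 1.337; check Q = 86.87
Then remove 0.7089 M of J.
Step 2:
                  J         X         B
  Initial     2.325   0.08469     4.076
  Change    0.07801     0.039    -0.117
  Equil       2.403    0.1237     3.959
  solve Keq expr → x = -0.039; check Q = 86.87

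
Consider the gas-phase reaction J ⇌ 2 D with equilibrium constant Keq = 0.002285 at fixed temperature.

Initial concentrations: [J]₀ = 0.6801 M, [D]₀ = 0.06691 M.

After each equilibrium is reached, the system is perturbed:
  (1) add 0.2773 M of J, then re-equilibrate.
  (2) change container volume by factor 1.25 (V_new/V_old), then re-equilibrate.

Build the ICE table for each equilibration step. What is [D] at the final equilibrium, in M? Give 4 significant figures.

Q₀ = 0.006583 vs Keq = 0.002285 ⇒ Q>K, reverse
Step 1:
                  J         D
  Initial    0.6801   0.06691
  Change    0.01355   -0.0271
  Equil      0.6936   0.03981
  solve Keq expr → x = -0.01355; check Q = 0.002285
Then add 0.2773 M of J.
Step 2:
                  J         D
  Initial    0.9709   0.03981
  Change  -0.003601  0.007203
  Equil      0.9673   0.04701
  solve Keq expr → x = 0.003601; check Q = 0.002285
Then change container volume by factor 1.25 (V_new/V_old).
Step 3:
                  J         D
  Initial    0.7739   0.03761
  Change   -0.00219   0.00438
  Equil      0.7717   0.04199
  solve Keq expr → x = 0.00219; check Q = 0.002285

[D]_eq = 0.04199 M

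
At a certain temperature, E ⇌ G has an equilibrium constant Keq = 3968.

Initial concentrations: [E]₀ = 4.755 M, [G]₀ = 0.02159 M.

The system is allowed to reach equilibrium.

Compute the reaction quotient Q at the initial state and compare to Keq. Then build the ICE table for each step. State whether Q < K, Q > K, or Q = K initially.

Q₀ = 0.00454; Q < K (proceeds forward)

Q₀ = 0.00454 vs Keq = 3968 ⇒ Q<K, forward
Step 1:
                    E           G
  I             4.755     0.02159
  C            -4.754       4.754
  E          0.001203       4.775
  solve Keq expr → x = 4.754; check Q = 3968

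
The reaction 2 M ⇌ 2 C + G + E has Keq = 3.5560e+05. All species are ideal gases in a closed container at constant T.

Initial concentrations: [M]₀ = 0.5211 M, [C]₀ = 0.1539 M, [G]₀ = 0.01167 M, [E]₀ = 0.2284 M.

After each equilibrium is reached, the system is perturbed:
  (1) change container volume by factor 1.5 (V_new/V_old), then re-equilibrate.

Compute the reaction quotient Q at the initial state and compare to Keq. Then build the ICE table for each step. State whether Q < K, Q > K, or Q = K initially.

Q₀ = 2.3249e-04 vs Keq = 3.5560e+05 ⇒ Q<K, forward
Step 1:
                  M         C         G         E
  init       0.5211    0.1539   0.01167    0.2284
  Δ         -0.5207    0.5207    0.2603    0.2603
  eq      4.1247e-04    0.6746     0.272    0.4887
  solve Keq expr → x = 0.2603; check Q = 3.5560e+05
Then change container volume by factor 1.5 (V_new/V_old).
Step 2:
                  M         C         G         E
  init    2.7498e-04    0.4497    0.1813    0.3258
  Δ       -9.1587e-05 9.1587e-05 4.5793e-05 4.5793e-05
  eq      1.8339e-04    0.4498    0.1814    0.3259
  solve Keq expr → x = 4.5793e-05; check Q = 3.5560e+05

Q₀ = 2.3249e-04; Q < K (proceeds forward)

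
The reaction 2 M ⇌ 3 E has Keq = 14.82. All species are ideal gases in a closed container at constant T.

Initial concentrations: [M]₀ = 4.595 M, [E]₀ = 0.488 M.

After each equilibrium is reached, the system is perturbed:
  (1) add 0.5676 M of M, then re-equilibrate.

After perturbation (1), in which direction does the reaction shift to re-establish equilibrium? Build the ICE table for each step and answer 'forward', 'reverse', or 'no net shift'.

Q₀ = 0.005504 vs Keq = 14.82 ⇒ Q<K, forward
Step 1:
                   M          E
  init         4.595      0.488
  Δ           -2.422      3.633
  eq           2.173      4.121
  solve Keq expr → x = 1.211; check Q = 14.82
Then add 0.5676 M of M.
Step 2:
                   M          E
  init         2.741      4.121
  Δ          -0.2564     0.3846
  eq           2.484      4.506
  solve Keq expr → x = 0.1282; check Q = 14.82

Direction: forward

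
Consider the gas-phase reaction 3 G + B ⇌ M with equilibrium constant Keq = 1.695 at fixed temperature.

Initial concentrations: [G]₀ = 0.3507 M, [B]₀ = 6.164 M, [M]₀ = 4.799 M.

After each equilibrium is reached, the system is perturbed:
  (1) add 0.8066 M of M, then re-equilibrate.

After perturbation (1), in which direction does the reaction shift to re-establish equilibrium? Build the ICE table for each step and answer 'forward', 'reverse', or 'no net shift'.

Q₀ = 18.05 vs Keq = 1.695 ⇒ Q>K, reverse
Step 1:
                   G          B          M
  init        0.3507      6.164      4.799
  Δ            0.408      0.136     -0.136
  eq          0.7587        6.3      4.663
  solve Keq expr → x = -0.136; check Q = 1.695
Then add 0.8066 M of M.
Step 2:
                   G          B          M
  init        0.7587        6.3       5.47
  Δ          0.04022    0.01341   -0.01341
  eq          0.7989      6.313      5.456
  solve Keq expr → x = -0.01341; check Q = 1.695

Direction: reverse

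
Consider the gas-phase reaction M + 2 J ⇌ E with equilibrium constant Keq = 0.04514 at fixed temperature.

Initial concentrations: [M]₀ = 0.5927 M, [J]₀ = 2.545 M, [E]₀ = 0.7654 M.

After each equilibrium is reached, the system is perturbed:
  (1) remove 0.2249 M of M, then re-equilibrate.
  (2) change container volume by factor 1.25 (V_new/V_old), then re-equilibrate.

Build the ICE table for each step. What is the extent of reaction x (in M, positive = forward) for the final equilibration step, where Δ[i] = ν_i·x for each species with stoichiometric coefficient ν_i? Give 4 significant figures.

Q₀ = 0.1994 vs Keq = 0.04514 ⇒ Q>K, reverse
Step 1:
                   M          J          E
  I           0.5927      2.545     0.7654
  C           0.3338     0.6676    -0.3338
  E           0.9265      3.213     0.4316
  solve Keq expr → x = -0.3338; check Q = 0.04514
Then remove 0.2249 M of M.
Step 2:
                   M          J          E
  I           0.7016      3.213     0.4316
  C           0.0548     0.1096    -0.0548
  E           0.7564      3.322     0.3768
  solve Keq expr → x = -0.0548; check Q = 0.04514
Then change container volume by factor 1.25 (V_new/V_old).
Step 3:
                   M          J          E
  I           0.6051      2.658     0.3015
  C          0.06582     0.1316   -0.06582
  E           0.6709      2.789     0.2356
  solve Keq expr → x = -0.06582; check Q = 0.04514

x = -0.06582 M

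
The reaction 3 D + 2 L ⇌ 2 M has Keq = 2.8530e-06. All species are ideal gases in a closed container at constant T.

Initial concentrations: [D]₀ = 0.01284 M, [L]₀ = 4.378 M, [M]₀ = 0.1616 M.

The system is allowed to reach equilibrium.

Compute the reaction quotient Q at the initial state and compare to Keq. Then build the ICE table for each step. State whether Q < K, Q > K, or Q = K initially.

Q₀ = 643.6; Q > K (proceeds reverse)

Q₀ = 643.6 vs Keq = 2.8530e-06 ⇒ Q>K, reverse
Step 1:
                   D          L          M
  I          0.01284      4.378     0.1616
  C           0.2409     0.1606    -0.1606
  E           0.2538      4.539 9.8002e-04
  solve Keq expr → x = -0.08031; check Q = 2.8530e-06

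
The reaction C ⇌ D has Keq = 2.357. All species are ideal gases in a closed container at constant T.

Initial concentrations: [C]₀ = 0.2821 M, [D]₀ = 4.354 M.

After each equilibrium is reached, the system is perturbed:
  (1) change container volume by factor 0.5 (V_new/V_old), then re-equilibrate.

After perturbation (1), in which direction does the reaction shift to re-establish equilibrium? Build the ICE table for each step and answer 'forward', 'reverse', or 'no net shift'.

Direction: no net shift

Q₀ = 15.43 vs Keq = 2.357 ⇒ Q>K, reverse
Step 1:
                   C          D
  Initial     0.2821      4.354
  Change       1.099     -1.099
  Equil        1.381      3.255
  solve Keq expr → x = -1.099; check Q = 2.357
Then change container volume by factor 0.5 (V_new/V_old).
Step 2:
                   C          D
  Initial      2.762       6.51
  Change           0          0
  Equil        2.762       6.51
  solve Keq expr → x = 0; check Q = 2.357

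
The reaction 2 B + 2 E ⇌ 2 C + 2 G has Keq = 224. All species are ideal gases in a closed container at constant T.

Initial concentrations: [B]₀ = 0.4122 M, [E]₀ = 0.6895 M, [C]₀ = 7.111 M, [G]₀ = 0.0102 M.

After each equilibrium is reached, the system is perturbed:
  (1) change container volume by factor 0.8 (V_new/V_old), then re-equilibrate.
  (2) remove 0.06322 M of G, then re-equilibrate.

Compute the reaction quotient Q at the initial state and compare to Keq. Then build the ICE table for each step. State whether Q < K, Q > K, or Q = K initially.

Q₀ = 0.06513; Q < K (proceeds forward)

Q₀ = 0.06513 vs Keq = 224 ⇒ Q<K, forward
Step 1:
                   B          E          C          G
  Initial     0.4122     0.6895      7.111     0.0102
  Change      -0.201     -0.201      0.201      0.201
  Equil       0.2112     0.4885      7.312     0.2112
  solve Keq expr → x = 0.1005; check Q = 224
Then change container volume by factor 0.8 (V_new/V_old).
Step 2:
                   B          E          C          G
  Initial      0.264     0.6106       9.14      0.264
  Change           0          0          0          0
  Equil        0.264     0.6106       9.14      0.264
  solve Keq expr → x = 0; check Q = 224
Then remove 0.06322 M of G.
Step 3:
                   B          E          C          G
  Initial      0.264     0.6106       9.14     0.2008
  Change    -0.02619   -0.02619    0.02619    0.02619
  Equil       0.2378     0.5844      9.166      0.227
  solve Keq expr → x = 0.01309; check Q = 224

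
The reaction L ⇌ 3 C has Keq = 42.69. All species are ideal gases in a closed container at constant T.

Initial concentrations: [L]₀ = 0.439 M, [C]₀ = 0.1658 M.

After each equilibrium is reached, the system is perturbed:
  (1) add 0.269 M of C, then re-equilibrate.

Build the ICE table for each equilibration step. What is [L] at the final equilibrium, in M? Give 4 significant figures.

[L]_eq = 0.08063 M

Q₀ = 0.01038 vs Keq = 42.69 ⇒ Q<K, forward
Step 1:
                   L          C
  init         0.439     0.1658
  Δ           -0.385      1.155
  eq         0.05398      1.321
  solve Keq expr → x = 0.385; check Q = 42.69
Then add 0.269 M of C.
Step 2:
                   L          C
  init       0.05398       1.59
  Δ          0.02665   -0.07996
  eq         0.08063       1.51
  solve Keq expr → x = -0.02665; check Q = 42.69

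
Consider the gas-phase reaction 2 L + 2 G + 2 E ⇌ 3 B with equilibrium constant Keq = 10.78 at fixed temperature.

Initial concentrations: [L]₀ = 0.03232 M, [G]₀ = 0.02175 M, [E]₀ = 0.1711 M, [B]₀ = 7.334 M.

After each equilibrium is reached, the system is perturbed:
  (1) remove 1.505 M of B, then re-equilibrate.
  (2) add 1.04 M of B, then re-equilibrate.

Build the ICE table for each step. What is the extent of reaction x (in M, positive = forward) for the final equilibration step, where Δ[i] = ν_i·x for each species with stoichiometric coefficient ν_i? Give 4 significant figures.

Q₀ = 2.7269e+10 vs Keq = 10.78 ⇒ Q>K, reverse
Step 1:
                    L           G           E           B
  Initial     0.03232     0.02175      0.1711       7.334
  Change        1.454       1.454       1.454      -2.181
  Equil         1.486       1.476       1.625       5.153
  solve Keq expr → x = -0.7269; check Q = 10.78
Then remove 1.505 M of B.
Step 2:
                    L           G           E           B
  Initial       1.486       1.476       1.625       3.648
  Change      -0.1922     -0.1922     -0.1922      0.2883
  Equil         1.294       1.283       1.433       3.937
  solve Keq expr → x = 0.09611; check Q = 10.78
Then add 1.04 M of B.
Step 3:
                    L           G           E           B
  Initial       1.294       1.283       1.433       4.977
  Change        0.135       0.135       0.135     -0.2025
  Equil         1.429       1.418       1.568       4.774
  solve Keq expr → x = -0.0675; check Q = 10.78

x = -0.0675 M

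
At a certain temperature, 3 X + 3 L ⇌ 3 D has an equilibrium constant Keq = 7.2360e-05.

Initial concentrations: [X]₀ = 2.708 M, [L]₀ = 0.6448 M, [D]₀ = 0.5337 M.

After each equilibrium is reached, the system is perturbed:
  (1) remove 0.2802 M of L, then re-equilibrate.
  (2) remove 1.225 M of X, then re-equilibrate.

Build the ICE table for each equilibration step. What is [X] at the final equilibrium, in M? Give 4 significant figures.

Q₀ = 0.02855 vs Keq = 7.2360e-05 ⇒ Q>K, reverse
Step 1:
                  X         L         D
  Initial     2.708    0.6448    0.5337
  Change     0.3986    0.3986   -0.3986
  Equil       3.107     1.043    0.1351
  solve Keq expr → x = -0.1329; check Q = 7.2360e-05
Then remove 0.2802 M of L.
Step 2:
                  X         L         D
  Initial     3.107    0.7632    0.1351
  Change     0.0312    0.0312   -0.0312
  Equil       3.138    0.7944    0.1039
  solve Keq expr → x = -0.0104; check Q = 7.2360e-05
Then remove 1.225 M of X.
Step 3:
                  X         L         D
  Initial     1.913    0.7944    0.1039
  Change    0.03639   0.03639  -0.03639
  Equil       1.949    0.8308   0.06748
  solve Keq expr → x = -0.01213; check Q = 7.2360e-05

[X]_eq = 1.949 M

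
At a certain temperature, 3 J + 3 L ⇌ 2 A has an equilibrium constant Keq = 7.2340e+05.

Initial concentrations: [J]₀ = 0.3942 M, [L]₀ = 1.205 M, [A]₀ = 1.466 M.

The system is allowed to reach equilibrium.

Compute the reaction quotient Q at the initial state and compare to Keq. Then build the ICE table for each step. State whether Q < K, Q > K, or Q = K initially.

Q₀ = 20.05 vs Keq = 7.2340e+05 ⇒ Q<K, forward
Step 1:
                    J           L           A
  Initial      0.3942       1.205       1.466
  Change       -0.375      -0.375        0.25
  Equil       0.01924        0.83       1.716
  solve Keq expr → x = 0.125; check Q = 7.2340e+05

Q₀ = 20.05; Q < K (proceeds forward)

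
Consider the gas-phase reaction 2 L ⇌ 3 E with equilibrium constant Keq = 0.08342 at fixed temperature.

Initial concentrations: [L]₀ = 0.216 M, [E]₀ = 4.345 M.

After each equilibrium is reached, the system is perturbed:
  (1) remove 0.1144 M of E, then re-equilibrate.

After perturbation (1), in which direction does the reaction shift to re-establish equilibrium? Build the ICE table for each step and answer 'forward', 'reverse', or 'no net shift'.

Q₀ = 1758 vs Keq = 0.08342 ⇒ Q>K, reverse
Step 1:
                   L          E
  init         0.216      4.345
  Δ            2.351     -3.526
  eq           2.567     0.8191
  solve Keq expr → x = -1.175; check Q = 0.08342
Then remove 0.1144 M of E.
Step 2:
                   L          E
  init         2.567     0.7047
  Δ         -0.06676     0.1001
  eq             2.5     0.8048
  solve Keq expr → x = 0.03338; check Q = 0.08342

Direction: forward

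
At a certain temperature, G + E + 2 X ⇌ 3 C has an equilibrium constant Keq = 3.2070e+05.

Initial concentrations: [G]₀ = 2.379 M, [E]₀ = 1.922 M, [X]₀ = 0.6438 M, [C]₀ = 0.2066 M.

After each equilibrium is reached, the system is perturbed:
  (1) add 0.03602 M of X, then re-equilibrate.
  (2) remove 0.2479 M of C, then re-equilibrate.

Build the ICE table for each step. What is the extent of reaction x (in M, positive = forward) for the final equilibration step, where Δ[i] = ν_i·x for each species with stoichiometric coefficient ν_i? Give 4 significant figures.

Q₀ = 0.004653 vs Keq = 3.2070e+05 ⇒ Q<K, forward
Step 1:
                   G          E          X          C
  I            2.379      1.922     0.6438     0.2066
  C          -0.3213    -0.3213    -0.6426     0.9639
  E            2.058      1.601   0.001232       1.17
  solve Keq expr → x = 0.3213; check Q = 3.2070e+05
Then add 0.03602 M of X.
Step 2:
                   G          E          X          C
  I            2.058      1.601    0.03725       1.17
  C         -0.01796   -0.01796   -0.03592    0.05388
  E             2.04      1.583   0.001331      1.224
  solve Keq expr → x = 0.01796; check Q = 3.2070e+05
Then remove 0.2479 M of C.
Step 3:
                   G          E          X          C
  I             2.04      1.583   0.001331     0.9764
  C       -1.9110e-04 -1.9110e-04 -3.8221e-04 5.7331e-04
  E             2.04      1.583 9.4918e-04      0.977
  solve Keq expr → x = 1.9110e-04; check Q = 3.2070e+05

x = 1.9110e-04 M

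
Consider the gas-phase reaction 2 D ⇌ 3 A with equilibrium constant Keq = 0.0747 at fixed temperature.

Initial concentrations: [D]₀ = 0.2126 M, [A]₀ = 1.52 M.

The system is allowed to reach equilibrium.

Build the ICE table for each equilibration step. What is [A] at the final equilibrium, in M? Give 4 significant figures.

[A]_eq = 0.4081 M

Q₀ = 77.7 vs Keq = 0.0747 ⇒ Q>K, reverse
Step 1:
                   D          A
  Initial     0.2126       1.52
  Change      0.7413     -1.112
  Equil       0.9539     0.4081
  solve Keq expr → x = -0.3706; check Q = 0.0747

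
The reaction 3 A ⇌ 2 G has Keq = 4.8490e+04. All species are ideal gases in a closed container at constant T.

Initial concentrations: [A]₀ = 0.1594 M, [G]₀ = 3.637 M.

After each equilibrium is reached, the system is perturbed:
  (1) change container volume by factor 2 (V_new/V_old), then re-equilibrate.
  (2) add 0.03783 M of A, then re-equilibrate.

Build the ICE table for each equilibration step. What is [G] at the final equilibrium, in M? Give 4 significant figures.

[G]_eq = 1.869 M

Q₀ = 3266 vs Keq = 4.8490e+04 ⇒ Q<K, forward
Step 1:
                  A         G
  Initial    0.1594     3.637
  Change    -0.0938   0.06254
  Equil      0.0656       3.7
  solve Keq expr → x = 0.03127; check Q = 4.8490e+04
Then change container volume by factor 2 (V_new/V_old).
Step 2:
                  A         G
  Initial    0.0328      1.85
  Change   0.008441 -0.005627
  Equil     0.04124     1.844
  solve Keq expr → x = -0.002814; check Q = 4.8490e+04
Then add 0.03783 M of A.
Step 3:
                  A         G
  Initial   0.07907     1.844
  Change   -0.03746   0.02497
  Equil     0.04161     1.869
  solve Keq expr → x = 0.01249; check Q = 4.8490e+04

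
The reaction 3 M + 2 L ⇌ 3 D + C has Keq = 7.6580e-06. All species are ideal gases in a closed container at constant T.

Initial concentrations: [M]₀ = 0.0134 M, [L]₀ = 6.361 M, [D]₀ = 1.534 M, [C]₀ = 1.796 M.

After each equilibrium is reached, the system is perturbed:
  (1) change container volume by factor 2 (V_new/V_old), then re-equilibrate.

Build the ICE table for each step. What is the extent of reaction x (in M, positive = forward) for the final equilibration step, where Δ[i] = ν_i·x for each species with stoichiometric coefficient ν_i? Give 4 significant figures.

x = -0.00317 M

Q₀ = 6.6591e+04 vs Keq = 7.6580e-06 ⇒ Q>K, reverse
Step 1:
                  M         L         D         C
  Initial    0.0134     6.361     1.534     1.796
  Change      1.436    0.9572    -1.436   -0.4786
  Equil       1.449     7.318   0.09822     1.317
  solve Keq expr → x = -0.4786; check Q = 7.6580e-06
Then change container volume by factor 2 (V_new/V_old).
Step 2:
                  M         L         D         C
  Initial    0.7246     3.659   0.04911    0.6587
  Change    0.00951   0.00634  -0.00951  -0.00317
  Equil      0.7341     3.665    0.0396    0.6555
  solve Keq expr → x = -0.00317; check Q = 7.6580e-06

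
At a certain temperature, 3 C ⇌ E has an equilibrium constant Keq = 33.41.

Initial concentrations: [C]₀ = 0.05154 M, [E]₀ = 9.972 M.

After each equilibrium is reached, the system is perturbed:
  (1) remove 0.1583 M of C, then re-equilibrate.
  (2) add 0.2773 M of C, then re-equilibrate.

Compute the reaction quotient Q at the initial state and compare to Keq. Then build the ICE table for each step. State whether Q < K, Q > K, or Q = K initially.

Q₀ = 7.2836e+04; Q > K (proceeds reverse)

Q₀ = 7.2836e+04 vs Keq = 33.41 ⇒ Q>K, reverse
Step 1:
                    C           E
  init        0.05154       9.972
  Δ            0.6122     -0.2041
  eq           0.6637       9.768
  solve Keq expr → x = -0.2041; check Q = 33.41
Then remove 0.1583 M of C.
Step 2:
                    C           E
  init         0.5054       9.768
  Δ            0.1571    -0.05237
  eq           0.6625       9.716
  solve Keq expr → x = -0.05237; check Q = 33.41
Then add 0.2773 M of C.
Step 3:
                    C           E
  init         0.9398       9.716
  Δ           -0.2752     0.09174
  eq           0.6646       9.807
  solve Keq expr → x = 0.09174; check Q = 33.41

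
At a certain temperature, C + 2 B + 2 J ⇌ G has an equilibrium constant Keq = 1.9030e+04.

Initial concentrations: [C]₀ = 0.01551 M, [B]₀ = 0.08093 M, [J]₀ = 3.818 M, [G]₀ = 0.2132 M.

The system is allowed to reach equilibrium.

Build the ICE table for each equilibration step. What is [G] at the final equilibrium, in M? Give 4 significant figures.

[G]_eq = 0.2284 M

Q₀ = 144 vs Keq = 1.9030e+04 ⇒ Q<K, forward
Step 1:
                    C           B           J           G
  I           0.01551     0.08093       3.818      0.2132
  C          -0.01518    -0.03037    -0.03037     0.01518
  E        3.2719e-04     0.05056       3.788      0.2284
  solve Keq expr → x = 0.01518; check Q = 1.9030e+04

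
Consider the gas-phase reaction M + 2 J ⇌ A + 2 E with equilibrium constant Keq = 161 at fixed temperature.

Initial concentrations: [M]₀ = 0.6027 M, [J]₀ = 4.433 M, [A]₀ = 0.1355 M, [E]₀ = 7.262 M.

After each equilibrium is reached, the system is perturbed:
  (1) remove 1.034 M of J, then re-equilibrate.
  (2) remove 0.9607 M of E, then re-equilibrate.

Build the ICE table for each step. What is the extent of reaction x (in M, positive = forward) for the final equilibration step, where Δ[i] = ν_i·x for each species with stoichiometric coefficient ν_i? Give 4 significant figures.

Q₀ = 0.6033 vs Keq = 161 ⇒ Q<K, forward
Step 1:
                   M          J          A          E
  Initial     0.6027      4.433     0.1355      7.262
  Change     -0.5738     -1.148     0.5738      1.148
  Equil      0.02887      3.285     0.7093       8.41
  solve Keq expr → x = 0.5738; check Q = 161
Then remove 1.034 M of J.
Step 2:
                   M          J          A          E
  Initial    0.02887      2.251     0.7093       8.41
  Change     0.02684    0.05368   -0.02684   -0.05368
  Equil      0.05571      2.305     0.6825      8.356
  solve Keq expr → x = -0.02684; check Q = 161
Then remove 0.9607 M of E.
Step 3:
                   M          J          A          E
  Initial    0.05571      2.305     0.6825      7.395
  Change    -0.01035    -0.0207    0.01035     0.0207
  Equil      0.04536      2.284     0.6928      7.416
  solve Keq expr → x = 0.01035; check Q = 161

x = 0.01035 M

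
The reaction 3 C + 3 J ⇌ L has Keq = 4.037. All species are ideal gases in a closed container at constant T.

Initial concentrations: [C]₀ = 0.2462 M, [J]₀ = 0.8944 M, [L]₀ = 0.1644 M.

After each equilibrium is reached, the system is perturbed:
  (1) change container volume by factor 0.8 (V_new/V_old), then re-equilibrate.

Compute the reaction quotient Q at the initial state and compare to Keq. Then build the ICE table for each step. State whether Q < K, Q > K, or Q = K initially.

Q₀ = 15.4; Q > K (proceeds reverse)

Q₀ = 15.4 vs Keq = 4.037 ⇒ Q>K, reverse
Step 1:
                   C          J          L
  I           0.2462     0.8944     0.1644
  C          0.08414    0.08414   -0.02805
  E           0.3303     0.9785     0.1364
  solve Keq expr → x = -0.02805; check Q = 4.037
Then change container volume by factor 0.8 (V_new/V_old).
Step 2:
                   C          J          L
  I           0.4129      1.223     0.1704
  C         -0.08903   -0.08903    0.02968
  E           0.3239      1.134     0.2001
  solve Keq expr → x = 0.02968; check Q = 4.037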